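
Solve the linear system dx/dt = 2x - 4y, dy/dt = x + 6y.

x(t) = 2c_1e^(4t) + 2c_2te^(4t) + c_2e^(4t), y(t) = -c_1e^(4t) - c_2te^(4t) - c_2e^(4t)

Coefficient matrix A = [[2, -4], [1, 6]].
Characteristic polynomial det(A - λI) = λ^2 - 8λ + 16 = 0.
Single eigenvalue λ = 4 with algebraic multiplicity 2.
Eigenvector v = (2,-1); generalized eigenvector w with (A-λI)w=v is (1,-1).
General solution: e^(4t)[c_1·v + c_2·(t·v + w)].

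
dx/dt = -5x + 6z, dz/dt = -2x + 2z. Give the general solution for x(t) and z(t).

x(t) = -3K_1e^(-t) - 2K_2e^(-2t), z(t) = -2K_1e^(-t) - K_2e^(-2t)

Coefficient matrix A = [[-5, 6], [-2, 2]].
Characteristic polynomial det(A - λI) = λ^2 + 3λ + 2 = 0.
Eigenvalues λ = -1, -2.
For λ=-1: (A-λI) row 1 is [-4, 6], so an eigenvector is (-3, -2).
For λ=-2: (A-λI) row 1 is [-3, 6], so an eigenvector is (-2, -1).
General solution: K_1e^(-t)(-3,-2) + K_2e^(-2t)(-2,-1).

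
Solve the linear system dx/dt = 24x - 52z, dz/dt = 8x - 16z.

x(t) = -2K_1e^(4t)sin(4t) - 3K_1e^(4t)cos(4t) - 3K_2e^(4t)sin(4t) + 2K_2e^(4t)cos(4t), z(t) = -K_1e^(4t)sin(4t) - K_1e^(4t)cos(4t) - K_2e^(4t)sin(4t) + K_2e^(4t)cos(4t)

Coefficient matrix A = [[24, -52], [8, -16]].
Characteristic polynomial det(A - λI) = λ^2 - 8λ + 32 = 0.
Eigenvalues λ = 4 ± 4i (complex conjugate pair).
For λ=4+4i: an eigenvector is (-3,-1) - i(-2,-1) = (-3 + 2i, -1 + i).
A real fundamental pair from Re and Im of e^((4+4i)t)v: X_1 = e^(4t)(cos(4t)·(-3,-1) + sin(4t)·(-2,-1)), X_2 = e^(4t)(sin(4t)·(-3,-1) - cos(4t)·(-2,-1)).
General solution: K_1X_1 + K_2X_2.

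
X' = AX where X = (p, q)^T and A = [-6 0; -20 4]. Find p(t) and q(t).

p(t) = C_2e^(-6t), q(t) = C_1e^(4t) + 2C_2e^(-6t)

Coefficient matrix A = [[-6, 0], [-20, 4]].
Characteristic polynomial det(A - λI) = λ^2 + 2λ - 24 = 0.
Eigenvalues λ = 4, -6.
For λ=4: (A-λI) row 1 is [-10, 0], so an eigenvector is (0, 1).
For λ=-6: (A-λI) row 2 is [-20, 10], so an eigenvector is (1, 2).
General solution: C_1e^(4t)(0,1) + C_2e^(-6t)(1,2).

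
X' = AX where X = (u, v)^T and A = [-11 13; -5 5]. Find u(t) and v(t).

u(t) = 2K_1e^(-3t)sin(t) + 3K_1e^(-3t)cos(t) + 3K_2e^(-3t)sin(t) - 2K_2e^(-3t)cos(t), v(t) = K_1e^(-3t)sin(t) + 2K_1e^(-3t)cos(t) + 2K_2e^(-3t)sin(t) - K_2e^(-3t)cos(t)

Coefficient matrix A = [[-11, 13], [-5, 5]].
Characteristic polynomial det(A - λI) = λ^2 + 6λ + 10 = 0.
Eigenvalues λ = -3 ± i (complex conjugate pair).
For λ=-3+i: an eigenvector is (3,2) - i(2,1) = (3 - 2i, 2 - i).
A real fundamental pair from Re and Im of e^((-3+i)t)v: X_1 = e^(-3t)(cos(t)·(3,2) + sin(t)·(2,1)), X_2 = e^(-3t)(sin(t)·(3,2) - cos(t)·(2,1)).
General solution: K_1X_1 + K_2X_2.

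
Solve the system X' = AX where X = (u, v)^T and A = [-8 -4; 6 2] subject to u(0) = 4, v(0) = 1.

u(t) = -10e^(-2t) + 14e^(-4t), v(t) = 15e^(-2t) - 14e^(-4t)

Coefficient matrix A = [[-8, -4], [6, 2]].
Characteristic polynomial det(A - λI) = λ^2 + 6λ + 8 = 0.
Eigenvalues λ = -4, -2.
For λ=-4: (A-λI) row 1 is [-4, -4], so an eigenvector is (1, -1).
For λ=-2: (A-λI) row 1 is [-6, -4], so an eigenvector is (2, -3).
General solution: K_1e^(-4t)(1,-1) + K_2e^(-2t)(2,-3).
Applying u(0)=4, v(0)=1 gives K_1=14, K_2=-5.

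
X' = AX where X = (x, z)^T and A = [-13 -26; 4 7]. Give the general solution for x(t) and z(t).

x(t) = -3C_1e^(-3t)sin(2t) - 2C_1e^(-3t)cos(2t) - 2C_2e^(-3t)sin(2t) + 3C_2e^(-3t)cos(2t), z(t) = C_1e^(-3t)sin(2t) + C_1e^(-3t)cos(2t) + C_2e^(-3t)sin(2t) - C_2e^(-3t)cos(2t)

Coefficient matrix A = [[-13, -26], [4, 7]].
Characteristic polynomial det(A - λI) = λ^2 + 6λ + 13 = 0.
Eigenvalues λ = -3 ± 2i (complex conjugate pair).
For λ=-3+2i: an eigenvector is (-2,1) - i(-3,1) = (-2 + 3i, 1 - i).
A real fundamental pair from Re and Im of e^((-3+2i)t)v: X_1 = e^(-3t)(cos(2t)·(-2,1) + sin(2t)·(-3,1)), X_2 = e^(-3t)(sin(2t)·(-2,1) - cos(2t)·(-3,1)).
General solution: C_1X_1 + C_2X_2.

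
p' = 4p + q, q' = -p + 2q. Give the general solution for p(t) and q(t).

p(t) = C_1e^(3t) + C_2te^(3t) + 2C_2e^(3t), q(t) = -C_1e^(3t) - C_2te^(3t) - C_2e^(3t)

Coefficient matrix A = [[4, 1], [-1, 2]].
Characteristic polynomial det(A - λI) = λ^2 - 6λ + 9 = 0.
Single eigenvalue λ = 3 with algebraic multiplicity 2.
Eigenvector v = (1,-1); generalized eigenvector w with (A-λI)w=v is (2,-1).
General solution: e^(3t)[C_1·v + C_2·(t·v + w)].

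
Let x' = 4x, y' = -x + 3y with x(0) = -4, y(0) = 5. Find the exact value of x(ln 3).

-324

A = [[4,0],[-1,3]]; eigenvalues λ = 4, 3.
Eigenvectors: (1,-1) for λ=4, (0,-1) for λ=3.
From the initial condition, c_1 = -4, c_2 = -1.
x(ln 3) = (-4)(3^4)(1) + (-1)(3^3)(0) = -324.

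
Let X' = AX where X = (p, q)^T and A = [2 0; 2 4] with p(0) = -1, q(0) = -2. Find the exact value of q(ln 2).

A = [[2,0],[2,4]]; eigenvalues λ = 2, 4.
Eigenvectors: (-1,1) for λ=2, (0,-1) for λ=4.
From the initial condition, c_1 = 1, c_2 = 3.
q(ln 2) = (1)(2^2)(1) + (3)(2^4)(-1) = -44.

-44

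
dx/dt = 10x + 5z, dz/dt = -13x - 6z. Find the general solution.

Coefficient matrix A = [[10, 5], [-13, -6]].
Characteristic polynomial det(A - λI) = λ^2 - 4λ + 5 = 0.
Eigenvalues λ = 2 ± i (complex conjugate pair).
For λ=2+i: an eigenvector is (2,-3) - i(1,-2) = (2 - i, -3 + 2i).
A real fundamental pair from Re and Im of e^((2+i)t)v: X_1 = e^(2t)(cos(t)·(2,-3) + sin(t)·(1,-2)), X_2 = e^(2t)(sin(t)·(2,-3) - cos(t)·(1,-2)).
General solution: K_1X_1 + K_2X_2.

x(t) = K_1e^(2t)sin(t) + 2K_1e^(2t)cos(t) + 2K_2e^(2t)sin(t) - K_2e^(2t)cos(t), z(t) = -2K_1e^(2t)sin(t) - 3K_1e^(2t)cos(t) - 3K_2e^(2t)sin(t) + 2K_2e^(2t)cos(t)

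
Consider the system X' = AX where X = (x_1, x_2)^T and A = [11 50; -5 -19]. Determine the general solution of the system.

Coefficient matrix A = [[11, 50], [-5, -19]].
Characteristic polynomial det(A - λI) = λ^2 + 8λ + 41 = 0.
Eigenvalues λ = -4 ± 5i (complex conjugate pair).
For λ=-4+5i: an eigenvector is (-1,0) - i(-3,1) = (-1 + 3i, 0 - i).
A real fundamental pair from Re and Im of e^((-4+5i)t)v: X_1 = e^(-4t)(cos(5t)·(-1,0) + sin(5t)·(-3,1)), X_2 = e^(-4t)(sin(5t)·(-1,0) - cos(5t)·(-3,1)).
General solution: c_1X_1 + c_2X_2.

x_1(t) = -3c_1e^(-4t)sin(5t) - c_1e^(-4t)cos(5t) - c_2e^(-4t)sin(5t) + 3c_2e^(-4t)cos(5t), x_2(t) = c_1e^(-4t)sin(5t) - c_2e^(-4t)cos(5t)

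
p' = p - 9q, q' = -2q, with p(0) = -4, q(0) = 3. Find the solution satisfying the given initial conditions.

p(t) = -13e^(t) + 9e^(-2t), q(t) = 3e^(-2t)

Coefficient matrix A = [[1, -9], [0, -2]].
Characteristic polynomial det(A - λI) = λ^2 + λ - 2 = 0.
Eigenvalues λ = -2, 1.
For λ=-2: (A-λI) row 1 is [3, -9], so an eigenvector is (3, 1).
For λ=1: (A-λI) row 1 is [0, -9], so an eigenvector is (-1, 0).
General solution: C_1e^(-2t)(3,1) + C_2e^(t)(-1,0).
Applying p(0)=-4, q(0)=3 gives C_1=3, C_2=13.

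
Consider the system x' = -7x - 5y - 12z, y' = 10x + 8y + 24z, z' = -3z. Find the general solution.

x(t) = 2C_1e^(-3t) - C_2e^(3t) + C_3e^(-2t), y(t) = -4C_1e^(-3t) + 2C_2e^(3t) - C_3e^(-2t), z(t) = C_1e^(-3t)

Coefficient matrix A = [[-7, -5, -12], [10, 8, 24], [0, 0, -3]].
det(A - λI) = 0 gives eigenvalues λ = -3, 3, -2.
For λ=-3: eigenvector (2,-4,1).
For λ=3: eigenvector (-1,2,0).
For λ=-2: eigenvector (1,-1,0).
General solution: C_1e^(-3t)(2,-4,1) + C_2e^(3t)(-1,2,0) + C_3e^(-2t)(1,-1,0).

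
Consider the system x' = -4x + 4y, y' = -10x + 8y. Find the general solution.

x(t) = -C_1e^(2t)sin(2t) - C_1e^(2t)cos(2t) - C_2e^(2t)sin(2t) + C_2e^(2t)cos(2t), y(t) = -C_1e^(2t)sin(2t) - 2C_1e^(2t)cos(2t) - 2C_2e^(2t)sin(2t) + C_2e^(2t)cos(2t)

Coefficient matrix A = [[-4, 4], [-10, 8]].
Characteristic polynomial det(A - λI) = λ^2 - 4λ + 8 = 0.
Eigenvalues λ = 2 ± 2i (complex conjugate pair).
For λ=2+2i: an eigenvector is (-1,-2) - i(-1,-1) = (-1 + i, -2 + i).
A real fundamental pair from Re and Im of e^((2+2i)t)v: X_1 = e^(2t)(cos(2t)·(-1,-2) + sin(2t)·(-1,-1)), X_2 = e^(2t)(sin(2t)·(-1,-2) - cos(2t)·(-1,-1)).
General solution: C_1X_1 + C_2X_2.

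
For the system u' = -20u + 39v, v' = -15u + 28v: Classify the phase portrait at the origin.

A = [[-20,39],[-15,28]]; det(A-λI) = λ^2 - 8λ + 25.
λ = 4 ± 3i: positive real part.

unstable spiral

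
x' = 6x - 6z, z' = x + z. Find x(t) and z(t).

Coefficient matrix A = [[6, -6], [1, 1]].
Characteristic polynomial det(A - λI) = λ^2 - 7λ + 12 = 0.
Eigenvalues λ = 3, 4.
For λ=3: (A-λI) row 1 is [3, -6], so an eigenvector is (-2, -1).
For λ=4: (A-λI) row 1 is [2, -6], so an eigenvector is (3, 1).
General solution: C_1e^(3t)(-2,-1) + C_2e^(4t)(3,1).

x(t) = -2C_1e^(3t) + 3C_2e^(4t), z(t) = -C_1e^(3t) + C_2e^(4t)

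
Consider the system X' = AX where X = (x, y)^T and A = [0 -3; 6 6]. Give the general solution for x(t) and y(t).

x(t) = K_1e^(3t)cos(3t) + K_2e^(3t)sin(3t), y(t) = K_1e^(3t)sin(3t) - K_1e^(3t)cos(3t) - K_2e^(3t)sin(3t) - K_2e^(3t)cos(3t)

Coefficient matrix A = [[0, -3], [6, 6]].
Characteristic polynomial det(A - λI) = λ^2 - 6λ + 18 = 0.
Eigenvalues λ = 3 ± 3i (complex conjugate pair).
For λ=3+3i: an eigenvector is (1,-1) - i(0,1) = (1, -1 - i).
A real fundamental pair from Re and Im of e^((3+3i)t)v: X_1 = e^(3t)(cos(3t)·(1,-1) + sin(3t)·(0,1)), X_2 = e^(3t)(sin(3t)·(1,-1) - cos(3t)·(0,1)).
General solution: K_1X_1 + K_2X_2.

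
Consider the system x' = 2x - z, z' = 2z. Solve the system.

Coefficient matrix A = [[2, -1], [0, 2]].
Characteristic polynomial det(A - λI) = λ^2 - 4λ + 4 = 0.
Single eigenvalue λ = 2 with algebraic multiplicity 2.
Eigenvector v = (1,0); generalized eigenvector w with (A-λI)w=v is (-2,-1).
General solution: e^(2t)[K_1·v + K_2·(t·v + w)].

x(t) = K_1e^(2t) + K_2te^(2t) - 2K_2e^(2t), z(t) = -K_2e^(2t)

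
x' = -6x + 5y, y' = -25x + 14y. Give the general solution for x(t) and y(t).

x(t) = -K_1e^(4t)cos(5t) - K_2e^(4t)sin(5t), y(t) = K_1e^(4t)sin(5t) - 2K_1e^(4t)cos(5t) - 2K_2e^(4t)sin(5t) - K_2e^(4t)cos(5t)

Coefficient matrix A = [[-6, 5], [-25, 14]].
Characteristic polynomial det(A - λI) = λ^2 - 8λ + 41 = 0.
Eigenvalues λ = 4 ± 5i (complex conjugate pair).
For λ=4+5i: an eigenvector is (-1,-2) - i(0,1) = (-1, -2 - i).
A real fundamental pair from Re and Im of e^((4+5i)t)v: X_1 = e^(4t)(cos(5t)·(-1,-2) + sin(5t)·(0,1)), X_2 = e^(4t)(sin(5t)·(-1,-2) - cos(5t)·(0,1)).
General solution: K_1X_1 + K_2X_2.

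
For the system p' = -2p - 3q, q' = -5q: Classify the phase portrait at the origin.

A = [[-2,-3],[0,-5]]; det(A-λI) = λ^2 + 7λ + 10.
λ = -2, -5: both negative.

stable node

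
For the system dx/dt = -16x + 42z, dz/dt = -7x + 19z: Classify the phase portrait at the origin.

saddle

A = [[-16,42],[-7,19]]; det(A-λI) = λ^2 - 3λ - 10.
λ = 5, -2: opposite signs.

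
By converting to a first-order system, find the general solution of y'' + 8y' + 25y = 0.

y(t) = K_1e^(-4t)cos(3t) + K_2e^(-4t)sin(3t)

Let x_1 = y, x_2 = y'. Then x_1' = x_2 and x_2' = -25x_1 - 8x_2.
A = [[0,1],[-25,-8]]; det(A-λI) = λ^2 + 8λ + 25.
Eigenvalues λ = -4 ± 3i.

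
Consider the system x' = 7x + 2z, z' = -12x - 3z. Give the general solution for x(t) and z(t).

Coefficient matrix A = [[7, 2], [-12, -3]].
Characteristic polynomial det(A - λI) = λ^2 - 4λ + 3 = 0.
Eigenvalues λ = 1, 3.
For λ=1: (A-λI) row 1 is [6, 2], so an eigenvector is (-1, 3).
For λ=3: (A-λI) row 1 is [4, 2], so an eigenvector is (1, -2).
General solution: c_1e^(t)(-1,3) + c_2e^(3t)(1,-2).

x(t) = -c_1e^(t) + c_2e^(3t), z(t) = 3c_1e^(t) - 2c_2e^(3t)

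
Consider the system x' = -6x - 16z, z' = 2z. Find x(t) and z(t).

Coefficient matrix A = [[-6, -16], [0, 2]].
Characteristic polynomial det(A - λI) = λ^2 + 4λ - 12 = 0.
Eigenvalues λ = 2, -6.
For λ=2: (A-λI) row 1 is [-8, -16], so an eigenvector is (-2, 1).
For λ=-6: (A-λI) row 1 is [0, -16], so an eigenvector is (-1, 0).
General solution: c_1e^(2t)(-2,1) + c_2e^(-6t)(-1,0).

x(t) = -2c_1e^(2t) - c_2e^(-6t), z(t) = c_1e^(2t)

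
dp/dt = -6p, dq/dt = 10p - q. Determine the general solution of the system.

p(t) = c_1e^(-6t), q(t) = -2c_1e^(-6t) - c_2e^(-t)

Coefficient matrix A = [[-6, 0], [10, -1]].
Characteristic polynomial det(A - λI) = λ^2 + 7λ + 6 = 0.
Eigenvalues λ = -6, -1.
For λ=-6: (A-λI) row 2 is [10, 5], so an eigenvector is (1, -2).
For λ=-1: (A-λI) row 1 is [-5, 0], so an eigenvector is (0, -1).
General solution: c_1e^(-6t)(1,-2) + c_2e^(-t)(0,-1).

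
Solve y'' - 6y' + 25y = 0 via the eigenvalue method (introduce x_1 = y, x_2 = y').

y(t) = c_1e^(3t)cos(4t) + c_2e^(3t)sin(4t)

Let x_1 = y, x_2 = y'. Then x_1' = x_2 and x_2' = -25x_1 + 6x_2.
A = [[0,1],[-25,6]]; det(A-λI) = λ^2 - 6λ + 25.
Eigenvalues λ = 3 ± 4i.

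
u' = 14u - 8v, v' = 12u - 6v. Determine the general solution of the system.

u(t) = 2C_1e^(2t) + C_2e^(6t), v(t) = 3C_1e^(2t) + C_2e^(6t)

Coefficient matrix A = [[14, -8], [12, -6]].
Characteristic polynomial det(A - λI) = λ^2 - 8λ + 12 = 0.
Eigenvalues λ = 2, 6.
For λ=2: (A-λI) row 1 is [12, -8], so an eigenvector is (2, 3).
For λ=6: (A-λI) row 1 is [8, -8], so an eigenvector is (1, 1).
General solution: C_1e^(2t)(2,3) + C_2e^(6t)(1,1).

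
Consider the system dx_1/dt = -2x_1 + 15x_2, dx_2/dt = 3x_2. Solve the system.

x_1(t) = 3K_1e^(3t) + K_2e^(-2t), x_2(t) = K_1e^(3t)

Coefficient matrix A = [[-2, 15], [0, 3]].
Characteristic polynomial det(A - λI) = λ^2 - λ - 6 = 0.
Eigenvalues λ = 3, -2.
For λ=3: (A-λI) row 1 is [-5, 15], so an eigenvector is (3, 1).
For λ=-2: (A-λI) row 1 is [0, 15], so an eigenvector is (1, 0).
General solution: K_1e^(3t)(3,1) + K_2e^(-2t)(1,0).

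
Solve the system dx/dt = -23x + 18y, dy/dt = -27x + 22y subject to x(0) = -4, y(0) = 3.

Coefficient matrix A = [[-23, 18], [-27, 22]].
Characteristic polynomial det(A - λI) = λ^2 + λ - 20 = 0.
Eigenvalues λ = -5, 4.
For λ=-5: (A-λI) row 1 is [-18, 18], so an eigenvector is (-1, -1).
For λ=4: (A-λI) row 1 is [-27, 18], so an eigenvector is (2, 3).
General solution: c_1e^(-5t)(-1,-1) + c_2e^(4t)(2,3).
Applying x(0)=-4, y(0)=3 gives c_1=18, c_2=7.

x(t) = 14e^(4t) - 18e^(-5t), y(t) = 21e^(4t) - 18e^(-5t)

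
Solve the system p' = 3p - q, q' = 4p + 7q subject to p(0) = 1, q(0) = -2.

Coefficient matrix A = [[3, -1], [4, 7]].
Characteristic polynomial det(A - λI) = λ^2 - 10λ + 25 = 0.
Single eigenvalue λ = 5 with algebraic multiplicity 2.
Eigenvector v = (1,-2); generalized eigenvector w with (A-λI)w=v is (1,-3).
General solution: e^(5t)[K_1·v + K_2·(t·v + w)].
Applying p(0)=1, q(0)=-2 gives K_1=1, K_2=0.

p(t) = e^(5t), q(t) = -2e^(5t)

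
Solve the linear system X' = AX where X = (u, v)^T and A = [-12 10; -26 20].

u(t) = c_1e^(4t)sin(2t) - 2c_1e^(4t)cos(2t) - 2c_2e^(4t)sin(2t) - c_2e^(4t)cos(2t), v(t) = 2c_1e^(4t)sin(2t) - 3c_1e^(4t)cos(2t) - 3c_2e^(4t)sin(2t) - 2c_2e^(4t)cos(2t)

Coefficient matrix A = [[-12, 10], [-26, 20]].
Characteristic polynomial det(A - λI) = λ^2 - 8λ + 20 = 0.
Eigenvalues λ = 4 ± 2i (complex conjugate pair).
For λ=4+2i: an eigenvector is (-2,-3) - i(1,2) = (-2 - i, -3 - 2i).
A real fundamental pair from Re and Im of e^((4+2i)t)v: X_1 = e^(4t)(cos(2t)·(-2,-3) + sin(2t)·(1,2)), X_2 = e^(4t)(sin(2t)·(-2,-3) - cos(2t)·(1,2)).
General solution: c_1X_1 + c_2X_2.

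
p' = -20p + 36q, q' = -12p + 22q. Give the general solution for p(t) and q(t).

Coefficient matrix A = [[-20, 36], [-12, 22]].
Characteristic polynomial det(A - λI) = λ^2 - 2λ - 8 = 0.
Eigenvalues λ = 4, -2.
For λ=4: (A-λI) row 1 is [-24, 36], so an eigenvector is (3, 2).
For λ=-2: (A-λI) row 1 is [-18, 36], so an eigenvector is (2, 1).
General solution: c_1e^(4t)(3,2) + c_2e^(-2t)(2,1).

p(t) = 3c_1e^(4t) + 2c_2e^(-2t), q(t) = 2c_1e^(4t) + c_2e^(-2t)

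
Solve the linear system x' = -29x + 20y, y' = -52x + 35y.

x(t) = C_1e^(3t)sin(4t) - 2C_1e^(3t)cos(4t) - 2C_2e^(3t)sin(4t) - C_2e^(3t)cos(4t), y(t) = 2C_1e^(3t)sin(4t) - 3C_1e^(3t)cos(4t) - 3C_2e^(3t)sin(4t) - 2C_2e^(3t)cos(4t)

Coefficient matrix A = [[-29, 20], [-52, 35]].
Characteristic polynomial det(A - λI) = λ^2 - 6λ + 25 = 0.
Eigenvalues λ = 3 ± 4i (complex conjugate pair).
For λ=3+4i: an eigenvector is (-2,-3) - i(1,2) = (-2 - i, -3 - 2i).
A real fundamental pair from Re and Im of e^((3+4i)t)v: X_1 = e^(3t)(cos(4t)·(-2,-3) + sin(4t)·(1,2)), X_2 = e^(3t)(sin(4t)·(-2,-3) - cos(4t)·(1,2)).
General solution: C_1X_1 + C_2X_2.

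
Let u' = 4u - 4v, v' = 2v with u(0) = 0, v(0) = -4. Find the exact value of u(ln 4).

1920

A = [[4,-4],[0,2]]; eigenvalues λ = 4, 2.
Eigenvectors: (-1,0) for λ=4, (-2,-1) for λ=2.
From the initial condition, c_1 = -8, c_2 = 4.
u(ln 4) = (-8)(4^4)(-1) + (4)(4^2)(-2) = 1920.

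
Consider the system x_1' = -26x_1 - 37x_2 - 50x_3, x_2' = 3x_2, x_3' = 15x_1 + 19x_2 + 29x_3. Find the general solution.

Coefficient matrix A = [[-26, -37, -50], [0, 3, 0], [15, 19, 29]].
det(A - λI) = 0 gives eigenvalues λ = 4, 3, -1.
For λ=4: eigenvector (-5,0,3).
For λ=3: eigenvector (-3,1,1).
For λ=-1: eigenvector (-2,0,1).
General solution: c_1e^(4t)(-5,0,3) + c_2e^(3t)(-3,1,1) + c_3e^(-t)(-2,0,1).

x_1(t) = -5c_1e^(4t) - 3c_2e^(3t) - 2c_3e^(-t), x_2(t) = c_2e^(3t), x_3(t) = 3c_1e^(4t) + c_2e^(3t) + c_3e^(-t)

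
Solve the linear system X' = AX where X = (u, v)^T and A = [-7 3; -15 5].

u(t) = -c_1e^(-t)cos(3t) - c_2e^(-t)sin(3t), v(t) = c_1e^(-t)sin(3t) - 2c_1e^(-t)cos(3t) - 2c_2e^(-t)sin(3t) - c_2e^(-t)cos(3t)

Coefficient matrix A = [[-7, 3], [-15, 5]].
Characteristic polynomial det(A - λI) = λ^2 + 2λ + 10 = 0.
Eigenvalues λ = -1 ± 3i (complex conjugate pair).
For λ=-1+3i: an eigenvector is (-1,-2) - i(0,1) = (-1, -2 - i).
A real fundamental pair from Re and Im of e^((-1+3i)t)v: X_1 = e^(-t)(cos(3t)·(-1,-2) + sin(3t)·(0,1)), X_2 = e^(-t)(sin(3t)·(-1,-2) - cos(3t)·(0,1)).
General solution: c_1X_1 + c_2X_2.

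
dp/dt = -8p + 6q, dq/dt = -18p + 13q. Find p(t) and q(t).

p(t) = -2C_1e^(t) + C_2e^(4t), q(t) = -3C_1e^(t) + 2C_2e^(4t)

Coefficient matrix A = [[-8, 6], [-18, 13]].
Characteristic polynomial det(A - λI) = λ^2 - 5λ + 4 = 0.
Eigenvalues λ = 1, 4.
For λ=1: (A-λI) row 1 is [-9, 6], so an eigenvector is (-2, -3).
For λ=4: (A-λI) row 1 is [-12, 6], so an eigenvector is (1, 2).
General solution: C_1e^(t)(-2,-3) + C_2e^(4t)(1,2).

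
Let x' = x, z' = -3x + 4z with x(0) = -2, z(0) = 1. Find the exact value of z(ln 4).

A = [[1,0],[-3,4]]; eigenvalues λ = 4, 1.
Eigenvectors: (0,-1) for λ=4, (1,1) for λ=1.
From the initial condition, c_1 = -3, c_2 = -2.
z(ln 4) = (-3)(4^4)(-1) + (-2)(4^1)(1) = 760.

760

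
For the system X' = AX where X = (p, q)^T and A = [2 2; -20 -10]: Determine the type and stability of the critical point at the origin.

A = [[2,2],[-20,-10]]; det(A-λI) = λ^2 + 8λ + 20.
λ = -4 ± 2i: negative real part.

stable spiral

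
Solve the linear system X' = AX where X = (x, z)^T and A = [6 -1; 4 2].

Coefficient matrix A = [[6, -1], [4, 2]].
Characteristic polynomial det(A - λI) = λ^2 - 8λ + 16 = 0.
Single eigenvalue λ = 4 with algebraic multiplicity 2.
Eigenvector v = (1,2); generalized eigenvector w with (A-λI)w=v is (-1,-3).
General solution: e^(4t)[K_1·v + K_2·(t·v + w)].

x(t) = K_1e^(4t) + K_2te^(4t) - K_2e^(4t), z(t) = 2K_1e^(4t) + 2K_2te^(4t) - 3K_2e^(4t)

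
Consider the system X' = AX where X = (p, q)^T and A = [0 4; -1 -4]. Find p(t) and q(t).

p(t) = -2K_1e^(-2t) - 2K_2te^(-2t) - 3K_2e^(-2t), q(t) = K_1e^(-2t) + K_2te^(-2t) + K_2e^(-2t)

Coefficient matrix A = [[0, 4], [-1, -4]].
Characteristic polynomial det(A - λI) = λ^2 + 4λ + 4 = 0.
Single eigenvalue λ = -2 with algebraic multiplicity 2.
Eigenvector v = (-2,1); generalized eigenvector w with (A-λI)w=v is (-3,1).
General solution: e^(-2t)[K_1·v + K_2·(t·v + w)].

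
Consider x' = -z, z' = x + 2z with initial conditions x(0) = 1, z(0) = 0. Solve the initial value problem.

Coefficient matrix A = [[0, -1], [1, 2]].
Characteristic polynomial det(A - λI) = λ^2 - 2λ + 1 = 0.
Single eigenvalue λ = 1 with algebraic multiplicity 2.
Eigenvector v = (-1,1); generalized eigenvector w with (A-λI)w=v is (0,1).
General solution: e^(t)[c_1·v + c_2·(t·v + w)].
Applying x(0)=1, z(0)=0 gives c_1=-1, c_2=1.

x(t) = -te^(t) + e^(t), z(t) = te^(t)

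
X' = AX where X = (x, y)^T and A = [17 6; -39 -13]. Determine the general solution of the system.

x(t) = -K_1e^(2t)sin(3t) - K_1e^(2t)cos(3t) - K_2e^(2t)sin(3t) + K_2e^(2t)cos(3t), y(t) = 3K_1e^(2t)sin(3t) + 2K_1e^(2t)cos(3t) + 2K_2e^(2t)sin(3t) - 3K_2e^(2t)cos(3t)

Coefficient matrix A = [[17, 6], [-39, -13]].
Characteristic polynomial det(A - λI) = λ^2 - 4λ + 13 = 0.
Eigenvalues λ = 2 ± 3i (complex conjugate pair).
For λ=2+3i: an eigenvector is (-1,2) - i(-1,3) = (-1 + i, 2 - 3i).
A real fundamental pair from Re and Im of e^((2+3i)t)v: X_1 = e^(2t)(cos(3t)·(-1,2) + sin(3t)·(-1,3)), X_2 = e^(2t)(sin(3t)·(-1,2) - cos(3t)·(-1,3)).
General solution: K_1X_1 + K_2X_2.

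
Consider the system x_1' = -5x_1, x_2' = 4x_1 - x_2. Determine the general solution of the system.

Coefficient matrix A = [[-5, 0], [4, -1]].
Characteristic polynomial det(A - λI) = λ^2 + 6λ + 5 = 0.
Eigenvalues λ = -1, -5.
For λ=-1: (A-λI) row 1 is [-4, 0], so an eigenvector is (0, 1).
For λ=-5: (A-λI) row 2 is [4, 4], so an eigenvector is (-1, 1).
General solution: c_1e^(-t)(0,1) + c_2e^(-5t)(-1,1).

x_1(t) = -c_2e^(-5t), x_2(t) = c_1e^(-t) + c_2e^(-5t)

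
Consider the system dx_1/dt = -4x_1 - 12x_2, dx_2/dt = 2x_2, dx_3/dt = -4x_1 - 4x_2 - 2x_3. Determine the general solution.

x_1(t) = C_1e^(-4t) - 2C_3e^(2t), x_2(t) = C_3e^(2t), x_3(t) = 2C_1e^(-4t) + C_2e^(-2t) + C_3e^(2t)

Coefficient matrix A = [[-4, -12, 0], [0, 2, 0], [-4, -4, -2]].
det(A - λI) = 0 gives eigenvalues λ = -4, -2, 2.
For λ=-4: eigenvector (1,0,2).
For λ=-2: eigenvector (0,0,1).
For λ=2: eigenvector (-2,1,1).
General solution: C_1e^(-4t)(1,0,2) + C_2e^(-2t)(0,0,1) + C_3e^(2t)(-2,1,1).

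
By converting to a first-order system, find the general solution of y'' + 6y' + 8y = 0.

y(t) = C_1e^(-2t) + C_2e^(-4t)

Let x_1 = y, x_2 = y'. Then x_1' = x_2 and x_2' = -8x_1 - 6x_2.
A = [[0,1],[-8,-6]]; det(A-λI) = λ^2 + 6λ + 8.
Eigenvalues λ = -2, -4 with eigenvectors (1,-2), (1,-4).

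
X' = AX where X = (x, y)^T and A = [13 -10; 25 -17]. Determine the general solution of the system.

x(t) = -c_1e^(-2t)sin(5t) - c_1e^(-2t)cos(5t) - c_2e^(-2t)sin(5t) + c_2e^(-2t)cos(5t), y(t) = -2c_1e^(-2t)sin(5t) - c_1e^(-2t)cos(5t) - c_2e^(-2t)sin(5t) + 2c_2e^(-2t)cos(5t)

Coefficient matrix A = [[13, -10], [25, -17]].
Characteristic polynomial det(A - λI) = λ^2 + 4λ + 29 = 0.
Eigenvalues λ = -2 ± 5i (complex conjugate pair).
For λ=-2+5i: an eigenvector is (-1,-1) - i(-1,-2) = (-1 + i, -1 + 2i).
A real fundamental pair from Re and Im of e^((-2+5i)t)v: X_1 = e^(-2t)(cos(5t)·(-1,-1) + sin(5t)·(-1,-2)), X_2 = e^(-2t)(sin(5t)·(-1,-1) - cos(5t)·(-1,-2)).
General solution: c_1X_1 + c_2X_2.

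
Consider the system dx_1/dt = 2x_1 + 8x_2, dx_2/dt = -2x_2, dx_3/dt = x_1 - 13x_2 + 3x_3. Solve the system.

x_1(t) = K_1e^(2t) - 2K_2e^(-2t), x_2(t) = K_2e^(-2t), x_3(t) = -K_1e^(2t) + 3K_2e^(-2t) + K_3e^(3t)

Coefficient matrix A = [[2, 8, 0], [0, -2, 0], [1, -13, 3]].
det(A - λI) = 0 gives eigenvalues λ = 2, -2, 3.
For λ=2: eigenvector (1,0,-1).
For λ=-2: eigenvector (-2,1,3).
For λ=3: eigenvector (0,0,1).
General solution: K_1e^(2t)(1,0,-1) + K_2e^(-2t)(-2,1,3) + K_3e^(3t)(0,0,1).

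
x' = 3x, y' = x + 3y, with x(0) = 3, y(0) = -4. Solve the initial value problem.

x(t) = 3e^(3t), y(t) = 3te^(3t) - 4e^(3t)

Coefficient matrix A = [[3, 0], [1, 3]].
Characteristic polynomial det(A - λI) = λ^2 - 6λ + 9 = 0.
Single eigenvalue λ = 3 with algebraic multiplicity 2.
Eigenvector v = (0,-1); generalized eigenvector w with (A-λI)w=v is (-1,-3).
General solution: e^(3t)[C_1·v + C_2·(t·v + w)].
Applying x(0)=3, y(0)=-4 gives C_1=13, C_2=-3.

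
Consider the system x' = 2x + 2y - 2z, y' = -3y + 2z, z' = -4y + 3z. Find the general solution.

x(t) = c_1e^(2t) + 2c_2e^(t), y(t) = c_2e^(t) - c_3e^(-t), z(t) = 2c_2e^(t) - c_3e^(-t)

Coefficient matrix A = [[2, 2, -2], [0, -3, 2], [0, -4, 3]].
det(A - λI) = 0 gives eigenvalues λ = 2, 1, -1.
For λ=2: eigenvector (1,0,0).
For λ=1: eigenvector (2,1,2).
For λ=-1: eigenvector (0,-1,-1).
General solution: c_1e^(2t)(1,0,0) + c_2e^(t)(2,1,2) + c_3e^(-t)(0,-1,-1).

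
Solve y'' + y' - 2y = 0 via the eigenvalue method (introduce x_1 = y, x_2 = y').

Let x_1 = y, x_2 = y'. Then x_1' = x_2 and x_2' = 2x_1 - x_2.
A = [[0,1],[2,-1]]; det(A-λI) = λ^2 + λ - 2.
Eigenvalues λ = -2, 1 with eigenvectors (1,-2), (1,1).

y(t) = K_1e^(-2t) + K_2e^(t)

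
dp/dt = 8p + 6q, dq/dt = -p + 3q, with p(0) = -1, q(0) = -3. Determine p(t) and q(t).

p(t) = -21e^(6t) + 20e^(5t), q(t) = 7e^(6t) - 10e^(5t)

Coefficient matrix A = [[8, 6], [-1, 3]].
Characteristic polynomial det(A - λI) = λ^2 - 11λ + 30 = 0.
Eigenvalues λ = 5, 6.
For λ=5: (A-λI) row 1 is [3, 6], so an eigenvector is (2, -1).
For λ=6: (A-λI) row 1 is [2, 6], so an eigenvector is (-3, 1).
General solution: c_1e^(5t)(2,-1) + c_2e^(6t)(-3,1).
Applying p(0)=-1, q(0)=-3 gives c_1=10, c_2=7.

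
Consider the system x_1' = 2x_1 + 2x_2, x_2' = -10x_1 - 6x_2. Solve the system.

Coefficient matrix A = [[2, 2], [-10, -6]].
Characteristic polynomial det(A - λI) = λ^2 + 4λ + 8 = 0.
Eigenvalues λ = -2 ± 2i (complex conjugate pair).
For λ=-2+2i: an eigenvector is (1,-2) - i(0,-1) = (1, -2 + i).
A real fundamental pair from Re and Im of e^((-2+2i)t)v: X_1 = e^(-2t)(cos(2t)·(1,-2) + sin(2t)·(0,-1)), X_2 = e^(-2t)(sin(2t)·(1,-2) - cos(2t)·(0,-1)).
General solution: K_1X_1 + K_2X_2.

x_1(t) = K_1e^(-2t)cos(2t) + K_2e^(-2t)sin(2t), x_2(t) = -K_1e^(-2t)sin(2t) - 2K_1e^(-2t)cos(2t) - 2K_2e^(-2t)sin(2t) + K_2e^(-2t)cos(2t)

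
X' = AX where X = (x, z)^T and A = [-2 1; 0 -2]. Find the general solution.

Coefficient matrix A = [[-2, 1], [0, -2]].
Characteristic polynomial det(A - λI) = λ^2 + 4λ + 4 = 0.
Single eigenvalue λ = -2 with algebraic multiplicity 2.
Eigenvector v = (1,0); generalized eigenvector w with (A-λI)w=v is (3,1).
General solution: e^(-2t)[C_1·v + C_2·(t·v + w)].

x(t) = C_1e^(-2t) + C_2te^(-2t) + 3C_2e^(-2t), z(t) = C_2e^(-2t)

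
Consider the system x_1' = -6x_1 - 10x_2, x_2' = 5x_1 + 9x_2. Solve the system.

x_1(t) = C_1e^(4t) + 2C_2e^(-t), x_2(t) = -C_1e^(4t) - C_2e^(-t)

Coefficient matrix A = [[-6, -10], [5, 9]].
Characteristic polynomial det(A - λI) = λ^2 - 3λ - 4 = 0.
Eigenvalues λ = 4, -1.
For λ=4: (A-λI) row 1 is [-10, -10], so an eigenvector is (1, -1).
For λ=-1: (A-λI) row 1 is [-5, -10], so an eigenvector is (2, -1).
General solution: C_1e^(4t)(1,-1) + C_2e^(-t)(2,-1).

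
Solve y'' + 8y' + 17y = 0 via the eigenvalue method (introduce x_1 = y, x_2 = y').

Let x_1 = y, x_2 = y'. Then x_1' = x_2 and x_2' = -17x_1 - 8x_2.
A = [[0,1],[-17,-8]]; det(A-λI) = λ^2 + 8λ + 17.
Eigenvalues λ = -4 ± i.

y(t) = c_1e^(-4t)cos(t) + c_2e^(-4t)sin(t)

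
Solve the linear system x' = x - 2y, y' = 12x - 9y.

x(t) = K_1e^(-5t) + K_2e^(-3t), y(t) = 3K_1e^(-5t) + 2K_2e^(-3t)

Coefficient matrix A = [[1, -2], [12, -9]].
Characteristic polynomial det(A - λI) = λ^2 + 8λ + 15 = 0.
Eigenvalues λ = -5, -3.
For λ=-5: (A-λI) row 1 is [6, -2], so an eigenvector is (1, 3).
For λ=-3: (A-λI) row 1 is [4, -2], so an eigenvector is (1, 2).
General solution: K_1e^(-5t)(1,3) + K_2e^(-3t)(1,2).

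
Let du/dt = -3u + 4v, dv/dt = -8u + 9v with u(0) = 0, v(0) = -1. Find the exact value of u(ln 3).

-240

A = [[-3,4],[-8,9]]; eigenvalues λ = 1, 5.
Eigenvectors: (1,1) for λ=1, (1,2) for λ=5.
From the initial condition, c_1 = 1, c_2 = -1.
u(ln 3) = (1)(3^1)(1) + (-1)(3^5)(1) = -240.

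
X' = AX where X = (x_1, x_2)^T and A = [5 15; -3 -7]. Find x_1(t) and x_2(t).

x_1(t) = -2C_1e^(-t)sin(3t) - C_1e^(-t)cos(3t) - C_2e^(-t)sin(3t) + 2C_2e^(-t)cos(3t), x_2(t) = C_1e^(-t)sin(3t) - C_2e^(-t)cos(3t)

Coefficient matrix A = [[5, 15], [-3, -7]].
Characteristic polynomial det(A - λI) = λ^2 + 2λ + 10 = 0.
Eigenvalues λ = -1 ± 3i (complex conjugate pair).
For λ=-1+3i: an eigenvector is (-1,0) - i(-2,1) = (-1 + 2i, 0 - i).
A real fundamental pair from Re and Im of e^((-1+3i)t)v: X_1 = e^(-t)(cos(3t)·(-1,0) + sin(3t)·(-2,1)), X_2 = e^(-t)(sin(3t)·(-1,0) - cos(3t)·(-2,1)).
General solution: C_1X_1 + C_2X_2.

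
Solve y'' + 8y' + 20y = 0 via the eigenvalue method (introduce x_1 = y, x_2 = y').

Let x_1 = y, x_2 = y'. Then x_1' = x_2 and x_2' = -20x_1 - 8x_2.
A = [[0,1],[-20,-8]]; det(A-λI) = λ^2 + 8λ + 20.
Eigenvalues λ = -4 ± 2i.

y(t) = c_1e^(-4t)cos(2t) + c_2e^(-4t)sin(2t)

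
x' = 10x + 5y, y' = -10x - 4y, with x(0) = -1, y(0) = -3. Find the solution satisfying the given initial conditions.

Coefficient matrix A = [[10, 5], [-10, -4]].
Characteristic polynomial det(A - λI) = λ^2 - 6λ + 10 = 0.
Eigenvalues λ = 3 ± i (complex conjugate pair).
For λ=3+i: an eigenvector is (1,-1) - i(2,-3) = (1 - 2i, -1 + 3i).
A real fundamental pair from Re and Im of e^((3+i)t)v: X_1 = e^(3t)(cos(t)·(1,-1) + sin(t)·(2,-3)), X_2 = e^(3t)(sin(t)·(1,-1) - cos(t)·(2,-3)).
General solution: C_1X_1 + C_2X_2.
Applying x(0)=-1, y(0)=-3 gives C_1=-9, C_2=-4.

x(t) = -22e^(3t)sin(t) - e^(3t)cos(t), y(t) = 31e^(3t)sin(t) - 3e^(3t)cos(t)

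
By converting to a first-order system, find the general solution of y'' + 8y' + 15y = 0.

Let x_1 = y, x_2 = y'. Then x_1' = x_2 and x_2' = -15x_1 - 8x_2.
A = [[0,1],[-15,-8]]; det(A-λI) = λ^2 + 8λ + 15.
Eigenvalues λ = -5, -3 with eigenvectors (1,-5), (1,-3).

y(t) = c_1e^(-5t) + c_2e^(-3t)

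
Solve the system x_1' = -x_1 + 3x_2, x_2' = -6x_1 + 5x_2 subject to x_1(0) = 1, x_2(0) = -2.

Coefficient matrix A = [[-1, 3], [-6, 5]].
Characteristic polynomial det(A - λI) = λ^2 - 4λ + 13 = 0.
Eigenvalues λ = 2 ± 3i (complex conjugate pair).
For λ=2+3i: an eigenvector is (-1,-1) - i(0,1) = (-1, -1 - i).
A real fundamental pair from Re and Im of e^((2+3i)t)v: X_1 = e^(2t)(cos(3t)·(-1,-1) + sin(3t)·(0,1)), X_2 = e^(2t)(sin(3t)·(-1,-1) - cos(3t)·(0,1)).
General solution: c_1X_1 + c_2X_2.
Applying x_1(0)=1, x_2(0)=-2 gives c_1=-1, c_2=3.

x_1(t) = -3e^(2t)sin(3t) + e^(2t)cos(3t), x_2(t) = -4e^(2t)sin(3t) - 2e^(2t)cos(3t)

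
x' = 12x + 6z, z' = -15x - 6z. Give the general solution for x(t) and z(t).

x(t) = c_1e^(3t)sin(3t) - c_1e^(3t)cos(3t) - c_2e^(3t)sin(3t) - c_2e^(3t)cos(3t), z(t) = -c_1e^(3t)sin(3t) + 2c_1e^(3t)cos(3t) + 2c_2e^(3t)sin(3t) + c_2e^(3t)cos(3t)

Coefficient matrix A = [[12, 6], [-15, -6]].
Characteristic polynomial det(A - λI) = λ^2 - 6λ + 18 = 0.
Eigenvalues λ = 3 ± 3i (complex conjugate pair).
For λ=3+3i: an eigenvector is (-1,2) - i(1,-1) = (-1 - i, 2 + i).
A real fundamental pair from Re and Im of e^((3+3i)t)v: X_1 = e^(3t)(cos(3t)·(-1,2) + sin(3t)·(1,-1)), X_2 = e^(3t)(sin(3t)·(-1,2) - cos(3t)·(1,-1)).
General solution: c_1X_1 + c_2X_2.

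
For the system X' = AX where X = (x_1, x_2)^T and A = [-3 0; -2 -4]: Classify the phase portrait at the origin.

A = [[-3,0],[-2,-4]]; det(A-λI) = λ^2 + 7λ + 12.
λ = -4, -3: both negative.

stable node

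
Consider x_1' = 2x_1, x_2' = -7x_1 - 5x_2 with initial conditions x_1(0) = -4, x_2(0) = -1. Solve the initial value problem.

Coefficient matrix A = [[2, 0], [-7, -5]].
Characteristic polynomial det(A - λI) = λ^2 + 3λ - 10 = 0.
Eigenvalues λ = -5, 2.
For λ=-5: (A-λI) row 1 is [7, 0], so an eigenvector is (0, 1).
For λ=2: (A-λI) row 2 is [-7, -7], so an eigenvector is (1, -1).
General solution: c_1e^(-5t)(0,1) + c_2e^(2t)(1,-1).
Applying x_1(0)=-4, x_2(0)=-1 gives c_1=-5, c_2=-4.

x_1(t) = -4e^(2t), x_2(t) = 4e^(2t) - 5e^(-5t)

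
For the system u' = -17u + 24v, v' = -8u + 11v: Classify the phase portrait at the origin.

A = [[-17,24],[-8,11]]; det(A-λI) = λ^2 + 6λ + 5.
λ = -1, -5: both negative.

stable node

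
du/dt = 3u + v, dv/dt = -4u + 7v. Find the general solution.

Coefficient matrix A = [[3, 1], [-4, 7]].
Characteristic polynomial det(A - λI) = λ^2 - 10λ + 25 = 0.
Single eigenvalue λ = 5 with algebraic multiplicity 2.
Eigenvector v = (1,2); generalized eigenvector w with (A-λI)w=v is (-1,-1).
General solution: e^(5t)[C_1·v + C_2·(t·v + w)].

u(t) = C_1e^(5t) + C_2te^(5t) - C_2e^(5t), v(t) = 2C_1e^(5t) + 2C_2te^(5t) - C_2e^(5t)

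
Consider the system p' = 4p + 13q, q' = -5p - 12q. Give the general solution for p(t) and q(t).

Coefficient matrix A = [[4, 13], [-5, -12]].
Characteristic polynomial det(A - λI) = λ^2 + 8λ + 17 = 0.
Eigenvalues λ = -4 ± i (complex conjugate pair).
For λ=-4+i: an eigenvector is (3,-2) - i(-2,1) = (3 + 2i, -2 - i).
A real fundamental pair from Re and Im of e^((-4+i)t)v: X_1 = e^(-4t)(cos(t)·(3,-2) + sin(t)·(-2,1)), X_2 = e^(-4t)(sin(t)·(3,-2) - cos(t)·(-2,1)).
General solution: K_1X_1 + K_2X_2.

p(t) = -2K_1e^(-4t)sin(t) + 3K_1e^(-4t)cos(t) + 3K_2e^(-4t)sin(t) + 2K_2e^(-4t)cos(t), q(t) = K_1e^(-4t)sin(t) - 2K_1e^(-4t)cos(t) - 2K_2e^(-4t)sin(t) - K_2e^(-4t)cos(t)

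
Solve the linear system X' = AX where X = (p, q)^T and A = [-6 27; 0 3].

p(t) = -3K_1e^(3t) - K_2e^(-6t), q(t) = -K_1e^(3t)

Coefficient matrix A = [[-6, 27], [0, 3]].
Characteristic polynomial det(A - λI) = λ^2 + 3λ - 18 = 0.
Eigenvalues λ = 3, -6.
For λ=3: (A-λI) row 1 is [-9, 27], so an eigenvector is (-3, -1).
For λ=-6: (A-λI) row 1 is [0, 27], so an eigenvector is (-1, 0).
General solution: K_1e^(3t)(-3,-1) + K_2e^(-6t)(-1,0).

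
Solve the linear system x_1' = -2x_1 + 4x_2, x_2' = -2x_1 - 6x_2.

x_1(t) = K_1e^(-4t)sin(2t) - K_1e^(-4t)cos(2t) - K_2e^(-4t)sin(2t) - K_2e^(-4t)cos(2t), x_2(t) = K_1e^(-4t)cos(2t) + K_2e^(-4t)sin(2t)

Coefficient matrix A = [[-2, 4], [-2, -6]].
Characteristic polynomial det(A - λI) = λ^2 + 8λ + 20 = 0.
Eigenvalues λ = -4 ± 2i (complex conjugate pair).
For λ=-4+2i: an eigenvector is (-1,1) - i(1,0) = (-1 - i, 1).
A real fundamental pair from Re and Im of e^((-4+2i)t)v: X_1 = e^(-4t)(cos(2t)·(-1,1) + sin(2t)·(1,0)), X_2 = e^(-4t)(sin(2t)·(-1,1) - cos(2t)·(1,0)).
General solution: K_1X_1 + K_2X_2.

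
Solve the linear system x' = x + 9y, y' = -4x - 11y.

Coefficient matrix A = [[1, 9], [-4, -11]].
Characteristic polynomial det(A - λI) = λ^2 + 10λ + 25 = 0.
Single eigenvalue λ = -5 with algebraic multiplicity 2.
Eigenvector v = (3,-2); generalized eigenvector w with (A-λI)w=v is (2,-1).
General solution: e^(-5t)[C_1·v + C_2·(t·v + w)].

x(t) = 3C_1e^(-5t) + 3C_2te^(-5t) + 2C_2e^(-5t), y(t) = -2C_1e^(-5t) - 2C_2te^(-5t) - C_2e^(-5t)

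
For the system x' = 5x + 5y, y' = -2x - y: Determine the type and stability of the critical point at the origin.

A = [[5,5],[-2,-1]]; det(A-λI) = λ^2 - 4λ + 5.
λ = 2 ± i: positive real part.

unstable spiral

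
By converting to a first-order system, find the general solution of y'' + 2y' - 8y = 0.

Let x_1 = y, x_2 = y'. Then x_1' = x_2 and x_2' = 8x_1 - 2x_2.
A = [[0,1],[8,-2]]; det(A-λI) = λ^2 + 2λ - 8.
Eigenvalues λ = 2, -4 with eigenvectors (1,2), (1,-4).

y(t) = K_1e^(2t) + K_2e^(-4t)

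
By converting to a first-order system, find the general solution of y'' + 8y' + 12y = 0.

Let x_1 = y, x_2 = y'. Then x_1' = x_2 and x_2' = -12x_1 - 8x_2.
A = [[0,1],[-12,-8]]; det(A-λI) = λ^2 + 8λ + 12.
Eigenvalues λ = -6, -2 with eigenvectors (1,-6), (1,-2).

y(t) = K_1e^(-6t) + K_2e^(-2t)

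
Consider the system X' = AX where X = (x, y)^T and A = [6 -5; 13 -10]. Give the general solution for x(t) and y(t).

Coefficient matrix A = [[6, -5], [13, -10]].
Characteristic polynomial det(A - λI) = λ^2 + 4λ + 5 = 0.
Eigenvalues λ = -2 ± i (complex conjugate pair).
For λ=-2+i: an eigenvector is (2,3) - i(1,2) = (2 - i, 3 - 2i).
A real fundamental pair from Re and Im of e^((-2+i)t)v: X_1 = e^(-2t)(cos(t)·(2,3) + sin(t)·(1,2)), X_2 = e^(-2t)(sin(t)·(2,3) - cos(t)·(1,2)).
General solution: K_1X_1 + K_2X_2.

x(t) = K_1e^(-2t)sin(t) + 2K_1e^(-2t)cos(t) + 2K_2e^(-2t)sin(t) - K_2e^(-2t)cos(t), y(t) = 2K_1e^(-2t)sin(t) + 3K_1e^(-2t)cos(t) + 3K_2e^(-2t)sin(t) - 2K_2e^(-2t)cos(t)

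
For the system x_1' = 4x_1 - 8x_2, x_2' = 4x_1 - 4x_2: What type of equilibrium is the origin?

A = [[4,-8],[4,-4]]; det(A-λI) = λ^2 + 16.
λ = 0 ± 4i: zero real part.

center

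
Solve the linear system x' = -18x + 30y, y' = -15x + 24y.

x(t) = C_1e^(3t)sin(3t) - 3C_1e^(3t)cos(3t) - 3C_2e^(3t)sin(3t) - C_2e^(3t)cos(3t), y(t) = C_1e^(3t)sin(3t) - 2C_1e^(3t)cos(3t) - 2C_2e^(3t)sin(3t) - C_2e^(3t)cos(3t)

Coefficient matrix A = [[-18, 30], [-15, 24]].
Characteristic polynomial det(A - λI) = λ^2 - 6λ + 18 = 0.
Eigenvalues λ = 3 ± 3i (complex conjugate pair).
For λ=3+3i: an eigenvector is (-3,-2) - i(1,1) = (-3 - i, -2 - i).
A real fundamental pair from Re and Im of e^((3+3i)t)v: X_1 = e^(3t)(cos(3t)·(-3,-2) + sin(3t)·(1,1)), X_2 = e^(3t)(sin(3t)·(-3,-2) - cos(3t)·(1,1)).
General solution: C_1X_1 + C_2X_2.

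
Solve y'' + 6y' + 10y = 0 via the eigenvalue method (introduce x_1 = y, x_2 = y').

y(t) = C_1e^(-3t)cos(t) + C_2e^(-3t)sin(t)

Let x_1 = y, x_2 = y'. Then x_1' = x_2 and x_2' = -10x_1 - 6x_2.
A = [[0,1],[-10,-6]]; det(A-λI) = λ^2 + 6λ + 10.
Eigenvalues λ = -3 ± i.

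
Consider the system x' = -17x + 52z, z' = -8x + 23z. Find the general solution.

x(t) = 2C_1e^(3t)sin(4t) - 3C_1e^(3t)cos(4t) - 3C_2e^(3t)sin(4t) - 2C_2e^(3t)cos(4t), z(t) = C_1e^(3t)sin(4t) - C_1e^(3t)cos(4t) - C_2e^(3t)sin(4t) - C_2e^(3t)cos(4t)

Coefficient matrix A = [[-17, 52], [-8, 23]].
Characteristic polynomial det(A - λI) = λ^2 - 6λ + 25 = 0.
Eigenvalues λ = 3 ± 4i (complex conjugate pair).
For λ=3+4i: an eigenvector is (-3,-1) - i(2,1) = (-3 - 2i, -1 - i).
A real fundamental pair from Re and Im of e^((3+4i)t)v: X_1 = e^(3t)(cos(4t)·(-3,-1) + sin(4t)·(2,1)), X_2 = e^(3t)(sin(4t)·(-3,-1) - cos(4t)·(2,1)).
General solution: C_1X_1 + C_2X_2.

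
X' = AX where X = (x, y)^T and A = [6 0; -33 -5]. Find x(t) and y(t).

x(t) = K_1e^(6t), y(t) = -3K_1e^(6t) + K_2e^(-5t)

Coefficient matrix A = [[6, 0], [-33, -5]].
Characteristic polynomial det(A - λI) = λ^2 - λ - 30 = 0.
Eigenvalues λ = 6, -5.
For λ=6: (A-λI) row 2 is [-33, -11], so an eigenvector is (1, -3).
For λ=-5: (A-λI) row 1 is [11, 0], so an eigenvector is (0, 1).
General solution: K_1e^(6t)(1,-3) + K_2e^(-5t)(0,1).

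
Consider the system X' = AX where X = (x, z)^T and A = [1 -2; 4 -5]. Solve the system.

x(t) = C_1e^(-3t) - C_2e^(-t), z(t) = 2C_1e^(-3t) - C_2e^(-t)

Coefficient matrix A = [[1, -2], [4, -5]].
Characteristic polynomial det(A - λI) = λ^2 + 4λ + 3 = 0.
Eigenvalues λ = -3, -1.
For λ=-3: (A-λI) row 1 is [4, -2], so an eigenvector is (1, 2).
For λ=-1: (A-λI) row 1 is [2, -2], so an eigenvector is (-1, -1).
General solution: C_1e^(-3t)(1,2) + C_2e^(-t)(-1,-1).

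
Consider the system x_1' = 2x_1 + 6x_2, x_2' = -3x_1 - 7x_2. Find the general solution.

x_1(t) = -2C_1e^(-t) + C_2e^(-4t), x_2(t) = C_1e^(-t) - C_2e^(-4t)

Coefficient matrix A = [[2, 6], [-3, -7]].
Characteristic polynomial det(A - λI) = λ^2 + 5λ + 4 = 0.
Eigenvalues λ = -1, -4.
For λ=-1: (A-λI) row 1 is [3, 6], so an eigenvector is (-2, 1).
For λ=-4: (A-λI) row 1 is [6, 6], so an eigenvector is (1, -1).
General solution: C_1e^(-t)(-2,1) + C_2e^(-4t)(1,-1).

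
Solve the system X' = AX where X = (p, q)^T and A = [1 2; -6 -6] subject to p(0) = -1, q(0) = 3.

p(t) = 2e^(-2t) - 3e^(-3t), q(t) = -3e^(-2t) + 6e^(-3t)

Coefficient matrix A = [[1, 2], [-6, -6]].
Characteristic polynomial det(A - λI) = λ^2 + 5λ + 6 = 0.
Eigenvalues λ = -2, -3.
For λ=-2: (A-λI) row 1 is [3, 2], so an eigenvector is (-2, 3).
For λ=-3: (A-λI) row 1 is [4, 2], so an eigenvector is (1, -2).
General solution: C_1e^(-2t)(-2,3) + C_2e^(-3t)(1,-2).
Applying p(0)=-1, q(0)=3 gives C_1=-1, C_2=-3.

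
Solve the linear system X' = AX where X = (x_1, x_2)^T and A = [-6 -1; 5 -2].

Coefficient matrix A = [[-6, -1], [5, -2]].
Characteristic polynomial det(A - λI) = λ^2 + 8λ + 17 = 0.
Eigenvalues λ = -4 ± i (complex conjugate pair).
For λ=-4+i: an eigenvector is (0,-1) - i(1,-2) = (0 - i, -1 + 2i).
A real fundamental pair from Re and Im of e^((-4+i)t)v: X_1 = e^(-4t)(cos(t)·(0,-1) + sin(t)·(1,-2)), X_2 = e^(-4t)(sin(t)·(0,-1) - cos(t)·(1,-2)).
General solution: K_1X_1 + K_2X_2.

x_1(t) = K_1e^(-4t)sin(t) - K_2e^(-4t)cos(t), x_2(t) = -2K_1e^(-4t)sin(t) - K_1e^(-4t)cos(t) - K_2e^(-4t)sin(t) + 2K_2e^(-4t)cos(t)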